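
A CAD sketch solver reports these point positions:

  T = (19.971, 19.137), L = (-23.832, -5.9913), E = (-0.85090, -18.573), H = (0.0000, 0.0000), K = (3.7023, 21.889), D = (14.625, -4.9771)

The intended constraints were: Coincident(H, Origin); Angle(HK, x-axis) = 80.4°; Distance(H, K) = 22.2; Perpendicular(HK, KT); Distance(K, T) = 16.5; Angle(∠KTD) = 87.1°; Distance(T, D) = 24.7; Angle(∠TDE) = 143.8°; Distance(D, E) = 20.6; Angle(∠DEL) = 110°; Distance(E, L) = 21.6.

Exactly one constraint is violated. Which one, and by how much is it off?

Distance(E, L) = 21.6 — off by 4.60.

H = (0.00, 0.00) ✓; HK at 80.40° ✓; |HK| = 22.20 ✓; ∠(HK, KT) = 90.00° ✓; |KT| = 16.50 ✓; ∠KTD = 87.10° ✓; |TD| = 24.70 ✓; ∠TDE = 143.8° ✓; |DE| = 20.60 ✓; ∠DEL = 110.0° ✓; |EL| = 26.20 ✗.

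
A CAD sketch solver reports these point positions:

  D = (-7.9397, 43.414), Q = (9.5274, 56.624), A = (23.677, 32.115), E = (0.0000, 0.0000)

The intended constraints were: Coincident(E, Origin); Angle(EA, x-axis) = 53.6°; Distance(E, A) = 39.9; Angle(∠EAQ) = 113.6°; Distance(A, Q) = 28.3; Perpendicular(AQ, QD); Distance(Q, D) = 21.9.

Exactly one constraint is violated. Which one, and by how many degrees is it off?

Perpendicular(AQ, QD) — off by 7.10°.

E = (0.00, 0.00) ✓; EA at 53.60° ✓; |EA| = 39.90 ✓; ∠EAQ = 113.6° ✓; |AQ| = 28.30 ✓; ∠(AQ, QD) = 97.10° ✗; |QD| = 21.90 ✓.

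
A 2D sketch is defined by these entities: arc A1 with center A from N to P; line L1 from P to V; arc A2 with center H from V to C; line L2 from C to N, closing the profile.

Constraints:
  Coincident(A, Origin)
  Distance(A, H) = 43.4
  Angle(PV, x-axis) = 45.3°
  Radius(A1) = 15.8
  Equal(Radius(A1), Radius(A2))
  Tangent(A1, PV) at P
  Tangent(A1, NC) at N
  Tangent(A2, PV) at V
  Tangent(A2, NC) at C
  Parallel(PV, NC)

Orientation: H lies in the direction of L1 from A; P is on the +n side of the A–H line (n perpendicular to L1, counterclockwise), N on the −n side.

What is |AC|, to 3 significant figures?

46.2

The slot axis is L1's direction at 45.3°, so u = (cos 45.3°, sin 45.3°) = (0.703, 0.711) and n = (−sin 45.3°, cos 45.3°) = (-0.711, 0.703). A is at the origin and H lies 43.4 along u from A, so H = 43.4·u = (30.5, 30.8). Tangency of A1 to both parallel lines with radius 15.8 puts P and N at A ± 15.8·n: P = (-11.2, 11.1), N = (11.2, -11.1). Equal radii place V and C the same way about H: V = H + 15.8·n = (19.3, 42.0), C = H − 15.8·n = (41.8, 19.7). Then |AC| = |C − A| = 46.2.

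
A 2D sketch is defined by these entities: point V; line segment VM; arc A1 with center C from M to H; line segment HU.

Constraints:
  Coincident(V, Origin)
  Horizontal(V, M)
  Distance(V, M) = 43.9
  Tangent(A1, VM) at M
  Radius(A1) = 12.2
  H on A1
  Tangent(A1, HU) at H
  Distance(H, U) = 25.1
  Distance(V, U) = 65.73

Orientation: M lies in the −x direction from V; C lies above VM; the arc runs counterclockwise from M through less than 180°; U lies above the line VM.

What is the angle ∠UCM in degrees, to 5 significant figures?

160.34°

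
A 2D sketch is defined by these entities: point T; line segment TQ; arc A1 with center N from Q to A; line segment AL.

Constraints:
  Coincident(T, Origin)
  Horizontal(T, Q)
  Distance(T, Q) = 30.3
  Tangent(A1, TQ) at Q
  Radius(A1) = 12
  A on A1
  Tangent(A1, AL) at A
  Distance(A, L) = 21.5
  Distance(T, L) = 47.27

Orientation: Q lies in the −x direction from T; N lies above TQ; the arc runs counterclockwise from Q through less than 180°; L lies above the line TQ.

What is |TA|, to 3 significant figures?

26.5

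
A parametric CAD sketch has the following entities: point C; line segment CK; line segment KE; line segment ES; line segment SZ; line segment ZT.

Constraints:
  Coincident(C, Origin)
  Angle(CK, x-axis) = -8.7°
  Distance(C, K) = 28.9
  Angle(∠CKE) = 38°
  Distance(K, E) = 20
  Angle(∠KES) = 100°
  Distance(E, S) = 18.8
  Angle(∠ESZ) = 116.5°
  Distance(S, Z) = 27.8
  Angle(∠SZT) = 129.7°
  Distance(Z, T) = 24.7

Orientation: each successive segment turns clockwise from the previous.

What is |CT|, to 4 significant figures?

47.23

∠ESZ = 116.5° gives SZ at 65.80° from the x-axis; with |SZ| = 27.8, Z = (10.61, 25.75). ∠SZT = 129.7° gives ZT at 15.50° from the x-axis; with |ZT| = 24.7, T = (34.42, 32.35). Then |CT| = |T − C| = 47.23.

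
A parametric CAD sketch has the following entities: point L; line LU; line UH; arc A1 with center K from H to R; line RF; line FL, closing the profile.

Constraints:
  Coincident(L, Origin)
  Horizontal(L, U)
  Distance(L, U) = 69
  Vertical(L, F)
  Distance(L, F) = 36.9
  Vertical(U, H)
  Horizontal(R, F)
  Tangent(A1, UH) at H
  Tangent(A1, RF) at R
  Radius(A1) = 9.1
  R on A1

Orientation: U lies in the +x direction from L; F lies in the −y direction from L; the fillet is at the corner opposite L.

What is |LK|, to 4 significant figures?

66.04

L is at the origin; L and U share the same y with |LU| = 69.0 and U on the +x side, so U = (69.00, 0.000). LF is vertical with |LF| = 36.9 and F on the −y side, so F = (0.000, -36.90). The virtual corner opposite L is at (69.00, -36.90). Tangency of A1 to UH means the radius KH is perpendicular to UH and the tangent condition forces KR to be normal to RF, with radius 9.1, so the center K sits 9.1 in from both sides at K = (59.90, -27.80). Then |LK| = |K − L| = 66.04.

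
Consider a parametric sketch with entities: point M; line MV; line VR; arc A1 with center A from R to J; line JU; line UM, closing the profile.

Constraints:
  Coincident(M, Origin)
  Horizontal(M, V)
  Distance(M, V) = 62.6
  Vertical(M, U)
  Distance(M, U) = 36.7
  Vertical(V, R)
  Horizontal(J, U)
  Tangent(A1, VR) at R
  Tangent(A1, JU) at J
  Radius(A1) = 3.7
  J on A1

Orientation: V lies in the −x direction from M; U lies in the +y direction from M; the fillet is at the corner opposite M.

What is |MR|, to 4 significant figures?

70.77

The virtual corner opposite M is at (-62.60, 36.70). The tangent condition forces AR to be normal to VR and the tangent condition forces AJ to be normal to JU, with radius 3.7, so the center A sits 3.7 in from both sides at A = (-58.90, 33.00). That places the tangent points at R = (-62.60, 33.00) on VR and J = (-58.90, 36.70) on JU. Then |MR| = |R − M| = 70.77.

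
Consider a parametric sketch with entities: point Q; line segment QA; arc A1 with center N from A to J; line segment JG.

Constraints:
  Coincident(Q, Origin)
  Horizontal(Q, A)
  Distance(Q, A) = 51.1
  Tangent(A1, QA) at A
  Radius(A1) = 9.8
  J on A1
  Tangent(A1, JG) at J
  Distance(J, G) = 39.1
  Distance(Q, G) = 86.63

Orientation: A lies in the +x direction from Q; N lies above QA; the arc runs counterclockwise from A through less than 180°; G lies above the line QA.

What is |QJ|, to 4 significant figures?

60.32

Q is at the origin; Q and A share the same y with |QA| = 51.1 and A on the +x side, so A = (51.10, 0.000). Tangency of A1 to QA means the radius NA is perpendicular to QA, so N = A + (0, 9.8) = (51.10, 9.800). Since NJ ⟂ JG (tangency), |NG| = √(9.8² + 39.1²) = 40.31 regardless of where J sits on A1. So G lies on both circle(Q, 86.63) and circle(N, 40.31); the above-QA intersection is G = (76.08, 41.44). J is the foot of the tangent from G: J = (60.04, 5.780).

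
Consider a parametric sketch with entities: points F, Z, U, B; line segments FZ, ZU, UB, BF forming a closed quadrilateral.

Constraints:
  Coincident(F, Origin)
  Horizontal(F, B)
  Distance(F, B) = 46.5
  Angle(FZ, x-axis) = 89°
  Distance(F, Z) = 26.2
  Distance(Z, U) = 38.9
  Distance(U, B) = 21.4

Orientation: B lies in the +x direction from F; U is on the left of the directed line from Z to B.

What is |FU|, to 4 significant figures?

43.70

Checks: |ZU| = 38.90 ✓; |UB| = 21.40 ✓.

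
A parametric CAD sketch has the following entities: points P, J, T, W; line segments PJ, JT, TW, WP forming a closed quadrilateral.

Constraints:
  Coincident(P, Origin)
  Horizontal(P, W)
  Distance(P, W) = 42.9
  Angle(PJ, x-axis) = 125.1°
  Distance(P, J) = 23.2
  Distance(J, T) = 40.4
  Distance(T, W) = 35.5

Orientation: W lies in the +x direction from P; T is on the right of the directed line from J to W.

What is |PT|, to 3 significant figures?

17.2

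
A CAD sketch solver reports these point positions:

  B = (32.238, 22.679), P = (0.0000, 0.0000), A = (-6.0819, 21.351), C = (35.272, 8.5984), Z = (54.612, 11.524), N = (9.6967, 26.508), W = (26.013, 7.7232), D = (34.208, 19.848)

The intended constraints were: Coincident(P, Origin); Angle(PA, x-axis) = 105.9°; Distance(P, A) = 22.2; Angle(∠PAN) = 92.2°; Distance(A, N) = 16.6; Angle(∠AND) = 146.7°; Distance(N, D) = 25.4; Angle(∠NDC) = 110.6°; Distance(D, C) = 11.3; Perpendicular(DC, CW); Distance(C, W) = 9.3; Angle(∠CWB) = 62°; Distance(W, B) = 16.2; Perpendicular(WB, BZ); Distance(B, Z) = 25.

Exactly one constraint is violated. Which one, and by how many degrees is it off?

Perpendicular(WB, BZ) — off by 3.90°.

P = (0.00, 0.00) ✓; PA at 105.9° ✓; |PA| = 22.20 ✓; ∠PAN = 92.20° ✓; |AN| = 16.60 ✓; ∠AND = 146.7° ✓; |ND| = 25.40 ✓; ∠NDC = 110.6° ✓; |DC| = 11.30 ✓; ∠(DC, CW) = 90.00° ✓; |CW| = 9.300 ✓; ∠CWB = 62.00° ✓; |WB| = 16.20 ✓; ∠(WB, BZ) = 93.90° ✗; |BZ| = 25.00 ✓.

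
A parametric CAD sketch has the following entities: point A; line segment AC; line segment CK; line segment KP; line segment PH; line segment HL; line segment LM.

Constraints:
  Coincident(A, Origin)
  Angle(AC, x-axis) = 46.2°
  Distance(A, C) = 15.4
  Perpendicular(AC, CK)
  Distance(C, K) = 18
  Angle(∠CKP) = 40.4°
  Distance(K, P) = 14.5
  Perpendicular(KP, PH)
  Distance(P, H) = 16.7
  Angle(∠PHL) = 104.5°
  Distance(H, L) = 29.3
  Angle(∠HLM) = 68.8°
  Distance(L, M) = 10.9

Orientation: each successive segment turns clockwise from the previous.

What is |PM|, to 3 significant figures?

30.1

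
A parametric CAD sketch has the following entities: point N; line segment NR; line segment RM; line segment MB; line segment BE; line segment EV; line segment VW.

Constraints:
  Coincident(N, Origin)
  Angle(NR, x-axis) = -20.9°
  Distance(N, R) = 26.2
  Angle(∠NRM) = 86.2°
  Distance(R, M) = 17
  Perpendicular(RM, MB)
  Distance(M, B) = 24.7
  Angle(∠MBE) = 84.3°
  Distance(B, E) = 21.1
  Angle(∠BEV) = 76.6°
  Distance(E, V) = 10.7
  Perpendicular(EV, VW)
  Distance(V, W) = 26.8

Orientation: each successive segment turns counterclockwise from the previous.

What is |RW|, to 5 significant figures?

32.690

N is at the origin; NR runs at -20.9° with length 26.2, so R = (24.476, -9.3465). ∠NRM = 86.2° gives RM at 72.900° from the x-axis; with |RM| = 17.0, M = (29.475, 6.9019). The perpendicularity gives MB at right angles to RM, so MB runs at 162.90°; with |MB| = 24.7, B = (5.8668, 14.165). ∠MBE = 84.3° gives BE at -101.40° from the x-axis; with |BE| = 21.1, E = (1.6962, -6.5190). ∠BEV = 76.6° gives EV at 2.0000° from the x-axis; with |EV| = 10.7, V = (12.390, -6.1456). The perpendicularity gives VW at right angles to EV, so VW runs at 92.000°; with |VW| = 26.8, W = (11.454, 20.638). Then |RW| = |W − R| = 32.690.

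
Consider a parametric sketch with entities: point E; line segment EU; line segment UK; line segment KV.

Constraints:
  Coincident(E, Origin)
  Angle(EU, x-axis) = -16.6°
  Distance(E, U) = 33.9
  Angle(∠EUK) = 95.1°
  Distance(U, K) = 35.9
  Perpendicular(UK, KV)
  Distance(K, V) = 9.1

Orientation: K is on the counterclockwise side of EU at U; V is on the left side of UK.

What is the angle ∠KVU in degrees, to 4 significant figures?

75.78°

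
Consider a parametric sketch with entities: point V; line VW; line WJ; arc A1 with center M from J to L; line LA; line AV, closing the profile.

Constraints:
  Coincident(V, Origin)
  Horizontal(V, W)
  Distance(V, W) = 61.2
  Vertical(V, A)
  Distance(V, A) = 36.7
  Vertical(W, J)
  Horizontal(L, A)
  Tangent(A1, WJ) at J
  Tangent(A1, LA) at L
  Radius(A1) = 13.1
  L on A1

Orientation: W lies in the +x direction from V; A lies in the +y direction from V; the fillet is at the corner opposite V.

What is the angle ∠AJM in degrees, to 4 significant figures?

12.08°

V is at the origin; V and W share the same y with |VW| = 61.2 and W on the +x side, so W = (61.20, 0.000). V and A share the same x with |VA| = 36.7 and A on the +y side, so A = (0.000, 36.70). The virtual corner opposite V is at (61.20, 36.70). The tangent condition forces MJ to be normal to WJ and since A1 is tangent to LA there, ML ⟂ LA, with radius 13.1, so the center M sits 13.1 in from both sides at M = (48.10, 23.60). That places the tangent points at J = (61.20, 23.60) on WJ and L = (48.10, 36.70) on LA. Then cos ∠AJM = JA·JM / (|JA||JM|), giving 12.08°.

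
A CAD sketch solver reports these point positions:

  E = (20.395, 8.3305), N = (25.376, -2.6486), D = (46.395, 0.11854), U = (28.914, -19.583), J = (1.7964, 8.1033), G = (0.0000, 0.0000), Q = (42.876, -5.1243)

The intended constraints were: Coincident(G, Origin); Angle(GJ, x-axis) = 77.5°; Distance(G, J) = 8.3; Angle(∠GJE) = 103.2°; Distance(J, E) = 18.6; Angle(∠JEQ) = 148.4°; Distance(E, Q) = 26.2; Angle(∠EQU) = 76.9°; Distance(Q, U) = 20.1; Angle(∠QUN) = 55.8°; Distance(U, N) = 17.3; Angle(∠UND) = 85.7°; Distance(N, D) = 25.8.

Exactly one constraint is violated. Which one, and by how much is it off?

Distance(N, D) = 25.8 — off by 4.60.

G = (0.00, 0.00) ✓; GJ at 77.50° ✓; |GJ| = 8.300 ✓; ∠GJE = 103.2° ✓; |JE| = 18.60 ✓; ∠JEQ = 148.4° ✓; |EQ| = 26.20 ✓; ∠EQU = 76.90° ✓; |QU| = 20.10 ✓; ∠QUN = 55.80° ✓; |UN| = 17.30 ✓; ∠UND = 85.70° ✓; |ND| = 21.20 ✗.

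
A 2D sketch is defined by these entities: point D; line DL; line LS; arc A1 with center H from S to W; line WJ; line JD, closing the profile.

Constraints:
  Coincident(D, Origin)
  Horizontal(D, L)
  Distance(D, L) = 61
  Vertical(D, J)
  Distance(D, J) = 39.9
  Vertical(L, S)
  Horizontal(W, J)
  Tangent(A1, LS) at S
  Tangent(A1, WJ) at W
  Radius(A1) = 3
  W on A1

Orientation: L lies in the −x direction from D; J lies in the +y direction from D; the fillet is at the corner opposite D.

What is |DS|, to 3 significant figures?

71.3

D is at the origin; DL is horizontal with |DL| = 61.0 and L on the −x side, so L = (-61.0, 0.00). D and J share the same x with |DJ| = 39.9 and J on the +y side, so J = (0.00, 39.9). The virtual corner opposite D is at (-61.0, 39.9). Tangency of A1 to LS means the radius HS is perpendicular to LS and tangency of A1 to WJ means the radius HW is perpendicular to WJ, with radius 3.0, so the center H sits 3.0 in from both sides at H = (-58.0, 36.9). That places the tangent points at S = (-61.0, 36.9) on LS and W = (-58.0, 39.9) on WJ. Then |DS| = |S − D| = 71.3.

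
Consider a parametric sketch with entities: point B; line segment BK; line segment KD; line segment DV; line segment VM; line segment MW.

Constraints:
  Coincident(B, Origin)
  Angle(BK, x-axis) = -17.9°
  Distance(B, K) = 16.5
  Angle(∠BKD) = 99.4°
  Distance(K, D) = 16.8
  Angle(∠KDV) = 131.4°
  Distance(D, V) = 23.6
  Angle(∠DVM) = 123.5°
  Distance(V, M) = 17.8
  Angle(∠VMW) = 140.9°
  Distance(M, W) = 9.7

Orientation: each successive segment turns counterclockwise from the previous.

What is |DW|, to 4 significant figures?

40.68

∠DVM = 123.5° gives VM at 167.8° from the x-axis; with |VM| = 17.8, M = (-2.564, 35.61). ∠VMW = 140.9° gives MW at -153.1° from the x-axis; with |MW| = 9.7, W = (-11.21, 31.22). Then |DW| = |W − D| = 40.68.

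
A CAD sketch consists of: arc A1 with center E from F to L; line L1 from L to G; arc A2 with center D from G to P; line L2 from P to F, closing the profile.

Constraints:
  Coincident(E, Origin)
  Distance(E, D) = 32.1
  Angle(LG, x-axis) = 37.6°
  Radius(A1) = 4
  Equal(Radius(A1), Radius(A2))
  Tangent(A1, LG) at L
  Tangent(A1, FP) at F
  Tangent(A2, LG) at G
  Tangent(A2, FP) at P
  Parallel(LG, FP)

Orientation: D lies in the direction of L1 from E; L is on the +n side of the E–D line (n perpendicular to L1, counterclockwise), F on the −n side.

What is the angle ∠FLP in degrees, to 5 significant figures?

76.006°

Tangency of A1 to both parallel lines with radius 4.0 puts L and F at E ± 4.0·n: L = (-2.4406, 3.1692), F = (2.4406, -3.1692). Equal radii place G and P the same way about D: G = D + 4.0·n = (22.992, 22.755), P = D − 4.0·n = (27.873, 16.417). Then cos ∠FLP = LF·LP / (|LF||LP|), giving 76.006°.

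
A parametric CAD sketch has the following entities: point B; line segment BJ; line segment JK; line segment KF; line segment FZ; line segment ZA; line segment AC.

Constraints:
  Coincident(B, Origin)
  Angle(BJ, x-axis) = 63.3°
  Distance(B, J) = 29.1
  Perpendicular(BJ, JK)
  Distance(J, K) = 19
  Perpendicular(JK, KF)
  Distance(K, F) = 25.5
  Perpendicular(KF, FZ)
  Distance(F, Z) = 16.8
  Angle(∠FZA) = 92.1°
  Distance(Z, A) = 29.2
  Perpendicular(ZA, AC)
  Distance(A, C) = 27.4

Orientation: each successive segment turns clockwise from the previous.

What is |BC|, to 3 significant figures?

44.2

B is at the origin; BJ runs at 63.3° with length 29.1, so J = (13.1, 26.0). BJ is perpendicular to JK, so JK runs at -26.7°; with |JK| = 19.0, K = (30.0, 17.5). JK ⟂ KF, so KF runs at -117°; with |KF| = 25.5, F = (18.6, -5.32). The perpendicularity gives FZ at right angles to KF, so FZ runs at 153°; with |FZ| = 16.8, Z = (3.58, 2.23). ∠FZA = 92.1° gives ZA at 65.4° from the x-axis; with |ZA| = 29.2, A = (15.7, 28.8). The perpendicularity gives AC at right angles to ZA, so AC runs at -24.6°; with |AC| = 27.4, C = (40.7, 17.4). Then |BC| = |C − B| = 44.2.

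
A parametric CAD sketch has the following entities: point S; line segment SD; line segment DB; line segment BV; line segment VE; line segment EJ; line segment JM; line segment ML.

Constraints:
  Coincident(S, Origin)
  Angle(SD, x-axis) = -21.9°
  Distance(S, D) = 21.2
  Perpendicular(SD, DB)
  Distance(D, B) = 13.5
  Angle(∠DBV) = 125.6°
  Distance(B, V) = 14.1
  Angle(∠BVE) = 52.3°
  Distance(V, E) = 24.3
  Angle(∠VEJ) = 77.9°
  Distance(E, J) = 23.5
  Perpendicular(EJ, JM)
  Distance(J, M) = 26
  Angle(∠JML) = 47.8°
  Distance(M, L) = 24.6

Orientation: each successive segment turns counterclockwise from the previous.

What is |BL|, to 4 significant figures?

9.586

S is at the origin; SD runs at -21.9° with length 21.2, so D = (19.67, -7.907). SD is perpendicular to DB, so DB runs at 68.10°; with |DB| = 13.5, B = (24.71, 4.618). ∠DBV = 125.6° gives BV at 122.5° from the x-axis; with |BV| = 14.1, V = (17.13, 16.51). ∠BVE = 52.3° gives VE at -109.8° from the x-axis; with |VE| = 24.3, E = (8.898, -6.353). ∠VEJ = 77.9° gives EJ at -7.700° from the x-axis; with |EJ| = 23.5, J = (32.19, -9.502). EJ ⟂ JM, so JM runs at 82.30°; with |JM| = 26.0, M = (35.67, 16.26). ∠JML = 47.8° gives ML at -145.5° from the x-axis; with |ML| = 24.6, L = (15.40, 2.330). Then |BL| = |L − B| = 9.586.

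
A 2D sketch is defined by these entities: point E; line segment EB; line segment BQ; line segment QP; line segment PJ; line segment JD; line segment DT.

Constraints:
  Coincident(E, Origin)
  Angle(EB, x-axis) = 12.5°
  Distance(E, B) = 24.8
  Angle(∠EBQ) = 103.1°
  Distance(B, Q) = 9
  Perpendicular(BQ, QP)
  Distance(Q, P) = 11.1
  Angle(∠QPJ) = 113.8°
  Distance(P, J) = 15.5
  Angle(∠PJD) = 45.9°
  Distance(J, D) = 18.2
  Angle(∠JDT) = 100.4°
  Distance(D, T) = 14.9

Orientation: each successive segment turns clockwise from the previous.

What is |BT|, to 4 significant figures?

16.06

E is at the origin; EB runs at 12.5° with length 24.8, so B = (24.21, 5.368). ∠EBQ = 103.1° gives BQ at -64.40° from the x-axis; with |BQ| = 9.0, Q = (28.10, -2.749). BQ ⟂ QP, so QP runs at -154.4°; with |QP| = 11.1, P = (18.09, -7.545). ∠QPJ = 113.8° gives PJ at 139.4° from the x-axis; with |PJ| = 15.5, J = (6.322, 2.542). ∠PJD = 45.9° gives JD at 5.300° from the x-axis; with |JD| = 18.2, D = (24.44, 4.223). ∠JDT = 100.4° gives DT at -74.30° from the x-axis; with |DT| = 14.9, T = (28.48, -10.12). Then |BT| = |T − B| = 16.06.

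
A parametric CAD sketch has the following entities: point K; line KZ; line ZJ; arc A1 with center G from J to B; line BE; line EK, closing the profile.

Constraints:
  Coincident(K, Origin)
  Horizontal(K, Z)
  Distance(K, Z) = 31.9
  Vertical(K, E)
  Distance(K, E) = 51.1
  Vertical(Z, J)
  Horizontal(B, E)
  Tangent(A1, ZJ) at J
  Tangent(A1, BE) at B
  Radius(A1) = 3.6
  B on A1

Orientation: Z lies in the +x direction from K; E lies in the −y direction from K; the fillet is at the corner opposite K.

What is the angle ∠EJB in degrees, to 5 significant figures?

38.561°

The virtual corner opposite K is at (31.900, -51.100). Tangency of A1 to ZJ means the radius GJ is perpendicular to ZJ and since A1 is tangent to BE there, GB ⟂ BE, with radius 3.6, so the center G sits 3.6 in from both sides at G = (28.300, -47.500). That places the tangent points at J = (31.900, -47.500) on ZJ and B = (28.300, -51.100) on BE. Then cos ∠EJB = JE·JB / (|JE||JB|), giving 38.561°.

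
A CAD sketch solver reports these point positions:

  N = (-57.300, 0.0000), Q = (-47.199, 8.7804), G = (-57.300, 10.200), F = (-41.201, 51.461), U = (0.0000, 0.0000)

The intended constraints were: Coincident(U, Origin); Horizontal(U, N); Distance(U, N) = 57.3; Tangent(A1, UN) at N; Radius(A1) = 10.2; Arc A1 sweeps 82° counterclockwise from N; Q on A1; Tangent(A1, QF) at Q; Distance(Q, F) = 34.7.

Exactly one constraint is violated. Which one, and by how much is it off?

Distance(Q, F) = 34.7 — off by 8.40.

U = (0.00, 0.00) ✓; U.y = 0.00, N.y = 0.00 ✓; |UN| = 57.30 ✓; ∠(GN, NU) = 90.00° ✓; |GN| = 10.20 ✓; bearing(G→Q) − bearing(G→N) = 82.00° ✓; |GQ| = 10.20 ✓; ∠(GQ, QF) = 90.00° ✓; |QF| = 43.10 ✗.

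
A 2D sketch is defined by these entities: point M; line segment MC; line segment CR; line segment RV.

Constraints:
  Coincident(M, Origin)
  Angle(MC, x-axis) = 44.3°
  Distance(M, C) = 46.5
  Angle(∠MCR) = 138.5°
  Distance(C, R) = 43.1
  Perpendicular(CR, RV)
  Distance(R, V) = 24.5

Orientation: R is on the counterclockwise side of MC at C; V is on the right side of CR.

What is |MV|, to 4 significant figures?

95.56

∠MCR = 138.5°, so CR runs at 44.3° + (180° − 138.5°) = 85.80° from the x-axis; with |CR| = 43.1, R = C + 43.1·(cos 85.80°, sin 85.80°) = (36.44, 75.46). CR ⟂ RV; with |RV| = 24.5 on the right of CR, V = R + 24.5·(0.9973, -0.07324) = (60.87, 73.67). Then |MV| = |V − M| = 95.56.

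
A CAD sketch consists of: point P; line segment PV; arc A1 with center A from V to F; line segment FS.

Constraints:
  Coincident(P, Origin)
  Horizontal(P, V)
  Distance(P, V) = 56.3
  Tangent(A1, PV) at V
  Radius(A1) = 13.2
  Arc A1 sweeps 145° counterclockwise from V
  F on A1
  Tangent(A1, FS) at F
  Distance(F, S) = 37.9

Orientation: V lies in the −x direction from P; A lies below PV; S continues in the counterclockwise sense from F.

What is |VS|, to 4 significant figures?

51.42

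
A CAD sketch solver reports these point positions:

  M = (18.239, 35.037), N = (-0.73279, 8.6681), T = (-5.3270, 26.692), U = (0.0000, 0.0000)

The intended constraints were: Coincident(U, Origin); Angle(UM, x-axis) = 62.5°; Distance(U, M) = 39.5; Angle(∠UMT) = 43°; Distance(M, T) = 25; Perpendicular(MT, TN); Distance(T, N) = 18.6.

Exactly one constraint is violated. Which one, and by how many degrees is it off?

Perpendicular(MT, TN) — off by 5.20°.

U = (0.00, 0.00) ✓; UM at 62.50° ✓; |UM| = 39.50 ✓; ∠UMT = 43.00° ✓; |MT| = 25.00 ✓; ∠(MT, TN) = 84.80° ✗; |TN| = 18.60 ✓.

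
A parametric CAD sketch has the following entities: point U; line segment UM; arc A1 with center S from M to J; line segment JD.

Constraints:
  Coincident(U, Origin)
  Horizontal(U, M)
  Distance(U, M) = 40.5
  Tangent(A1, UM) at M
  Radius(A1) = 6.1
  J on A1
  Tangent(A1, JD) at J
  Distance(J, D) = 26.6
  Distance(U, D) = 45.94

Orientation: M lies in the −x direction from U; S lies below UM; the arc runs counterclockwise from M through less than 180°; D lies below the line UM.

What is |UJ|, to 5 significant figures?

46.705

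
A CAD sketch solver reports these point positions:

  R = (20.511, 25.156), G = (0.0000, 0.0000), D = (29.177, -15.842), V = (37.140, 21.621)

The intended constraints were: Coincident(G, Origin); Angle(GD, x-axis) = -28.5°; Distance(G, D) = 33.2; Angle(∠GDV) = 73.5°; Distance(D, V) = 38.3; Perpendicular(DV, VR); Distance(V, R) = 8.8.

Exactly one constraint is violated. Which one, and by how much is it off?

Distance(V, R) = 8.8 — off by 8.20.

G = (0.00, 0.00) ✓; GD at -28.50° ✓; |GD| = 33.20 ✓; ∠GDV = 73.50° ✓; |DV| = 38.30 ✓; ∠(DV, VR) = 90.00° ✓; |VR| = 17.00 ✗.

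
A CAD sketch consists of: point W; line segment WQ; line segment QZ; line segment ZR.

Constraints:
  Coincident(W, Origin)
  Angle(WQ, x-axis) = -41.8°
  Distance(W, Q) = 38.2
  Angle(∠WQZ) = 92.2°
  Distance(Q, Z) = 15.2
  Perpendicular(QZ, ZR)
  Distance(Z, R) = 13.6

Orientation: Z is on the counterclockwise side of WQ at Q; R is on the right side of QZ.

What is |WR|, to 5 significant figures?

54.388

W is at the origin; WQ runs at -41.8° with length 38.2, so Q = 38.2·(cos -41.8°, sin -41.8°) = (28.477, -25.462). ∠WQZ = 92.2°, so QZ runs at -41.8° + (180° − 92.2°) = 46.000° from the x-axis; with |QZ| = 15.2, Z = Q + 15.2·(cos 46.000°, sin 46.000°) = (39.036, -14.528). The perpendicularity gives ZR at right angles to QZ; with |ZR| = 13.6 on the right of QZ, R = Z + 13.6·(0.71934, -0.69466) = (48.819, -23.975). Then |WR| = |R − W| = 54.388.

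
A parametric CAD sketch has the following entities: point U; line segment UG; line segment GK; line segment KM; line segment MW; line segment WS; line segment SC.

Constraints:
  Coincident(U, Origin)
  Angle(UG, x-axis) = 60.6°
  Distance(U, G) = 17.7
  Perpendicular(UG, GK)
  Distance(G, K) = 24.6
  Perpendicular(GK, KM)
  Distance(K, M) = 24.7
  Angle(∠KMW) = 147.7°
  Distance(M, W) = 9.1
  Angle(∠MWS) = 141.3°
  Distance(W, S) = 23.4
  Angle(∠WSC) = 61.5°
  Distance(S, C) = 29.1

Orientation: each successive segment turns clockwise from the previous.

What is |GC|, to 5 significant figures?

11.564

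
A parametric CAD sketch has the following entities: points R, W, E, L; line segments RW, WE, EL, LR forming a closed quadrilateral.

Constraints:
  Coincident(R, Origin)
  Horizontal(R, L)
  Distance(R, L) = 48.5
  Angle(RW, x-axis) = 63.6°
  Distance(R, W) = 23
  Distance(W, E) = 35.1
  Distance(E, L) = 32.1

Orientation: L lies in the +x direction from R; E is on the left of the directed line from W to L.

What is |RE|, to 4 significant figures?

53.85

R is at the origin; RL is horizontal with |RL| = 48.5 and L in +x, so L = (48.5, 0). RW runs at 63.6° with |RW| = 23.0, so W = (10.23, 20.60). E is determined by |WE| = 35.1 and |EL| = 32.1 together: it lies at the intersection of circle(W, 35.1) and circle(L, 32.1). With |WL| = 43.47, the foot of the radical line on WL is 24.05 from W and the perpendicular offset is √(35.1² − 24.05²) = 25.56. Taking the left-of-WL solution: E = (43.52, 31.71).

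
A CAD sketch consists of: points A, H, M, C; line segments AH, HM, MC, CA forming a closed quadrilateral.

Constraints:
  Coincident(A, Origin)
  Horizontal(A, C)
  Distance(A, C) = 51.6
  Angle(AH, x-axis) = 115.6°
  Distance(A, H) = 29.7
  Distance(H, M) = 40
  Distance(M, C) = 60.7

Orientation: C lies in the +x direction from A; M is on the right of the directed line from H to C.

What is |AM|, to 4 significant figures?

15.02

A is at the origin; AC is horizontal with |AC| = 51.6 and C in +x, so C = (51.6, 0). AH runs at 115.6° with |AH| = 29.7, so H = (-12.83, 26.78). M is determined by |HM| = 40.0 and |MC| = 60.7 together: it lies at the intersection of circle(H, 40.0) and circle(C, 60.7). With |HC| = 69.78, the foot of the radical line on HC is 19.95 from H and the perpendicular offset is √(40.0² − 19.95²) = 34.67. Taking the right-of-HC solution: M = (-7.716, -12.89).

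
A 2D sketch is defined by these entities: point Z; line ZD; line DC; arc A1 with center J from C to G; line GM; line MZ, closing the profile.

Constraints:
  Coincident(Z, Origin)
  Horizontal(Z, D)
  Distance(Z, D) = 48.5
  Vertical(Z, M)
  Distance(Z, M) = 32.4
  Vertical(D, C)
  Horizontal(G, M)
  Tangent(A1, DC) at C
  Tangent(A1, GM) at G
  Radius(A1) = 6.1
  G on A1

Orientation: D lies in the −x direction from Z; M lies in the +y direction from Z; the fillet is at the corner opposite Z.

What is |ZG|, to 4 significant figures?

53.36

Z is at the origin; Z and D share the same y with |ZD| = 48.5 and D on the −x side, so D = (-48.50, 0.000). Z and M share the same x with |ZM| = 32.4 and M on the +y side, so M = (0.000, 32.40). The virtual corner opposite Z is at (-48.50, 32.40). A1 meets DC tangentially, so JC is at right angles to DC and the tangent condition forces JG to be normal to GM, with radius 6.1, so the center J sits 6.1 in from both sides at J = (-42.40, 26.30). That places the tangent points at C = (-48.50, 26.30) on DC and G = (-42.40, 32.40) on GM. Then |ZG| = |G − Z| = 53.36.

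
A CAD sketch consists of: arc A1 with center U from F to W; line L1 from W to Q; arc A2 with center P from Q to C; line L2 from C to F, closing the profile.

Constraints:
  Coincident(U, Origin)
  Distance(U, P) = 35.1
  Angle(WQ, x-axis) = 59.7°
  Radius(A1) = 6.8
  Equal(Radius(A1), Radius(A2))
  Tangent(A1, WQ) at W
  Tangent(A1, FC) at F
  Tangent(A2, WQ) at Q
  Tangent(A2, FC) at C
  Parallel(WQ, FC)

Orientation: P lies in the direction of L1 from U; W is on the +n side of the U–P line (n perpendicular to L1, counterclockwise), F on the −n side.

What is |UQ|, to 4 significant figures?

35.75

The slot axis is L1's direction at 59.7°, so u = (cos 59.7°, sin 59.7°) = (0.5045, 0.8634) and n = (−sin 59.7°, cos 59.7°) = (-0.8634, 0.5045). U is at the origin and P lies 35.1 along u from U, so P = 35.1·u = (17.71, 30.31). Tangency of A1 to both parallel lines with radius 6.8 puts W and F at U ± 6.8·n: W = (-5.871, 3.431), F = (5.871, -3.431). Equal radii place Q and C the same way about P: Q = P + 6.8·n = (11.84, 33.74), C = P − 6.8·n = (23.58, 26.87). Then |UQ| = |Q − U| = 35.75.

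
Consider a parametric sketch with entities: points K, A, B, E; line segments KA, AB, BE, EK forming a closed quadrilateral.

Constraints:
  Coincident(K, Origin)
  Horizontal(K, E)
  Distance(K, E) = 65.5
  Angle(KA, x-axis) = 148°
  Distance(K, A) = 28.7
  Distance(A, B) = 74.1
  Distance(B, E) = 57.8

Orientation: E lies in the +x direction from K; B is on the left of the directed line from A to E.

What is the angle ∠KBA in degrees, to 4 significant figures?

22.67°

Checks: |AB| = 74.10 ✓; |BE| = 57.80 ✓.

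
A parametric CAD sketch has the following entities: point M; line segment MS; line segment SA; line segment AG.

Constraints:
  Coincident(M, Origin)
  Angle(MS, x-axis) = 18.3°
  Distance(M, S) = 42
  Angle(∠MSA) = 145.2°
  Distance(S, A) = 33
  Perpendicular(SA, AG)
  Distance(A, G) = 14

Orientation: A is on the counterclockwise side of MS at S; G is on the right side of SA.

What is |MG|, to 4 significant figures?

77.44

M is at the origin; MS runs at 18.3° with length 42.0, so S = 42.0·(cos 18.3°, sin 18.3°) = (39.88, 13.19). ∠MSA = 145.2°, so SA runs at 18.3° + (180° − 145.2°) = 53.10° from the x-axis; with |SA| = 33.0, A = S + 33.0·(cos 53.10°, sin 53.10°) = (59.69, 39.58). SA is perpendicular to AG; with |AG| = 14.0 on the right of SA, G = A + 14.0·(0.7997, -0.6004) = (70.89, 31.17). Then |MG| = |G − M| = 77.44.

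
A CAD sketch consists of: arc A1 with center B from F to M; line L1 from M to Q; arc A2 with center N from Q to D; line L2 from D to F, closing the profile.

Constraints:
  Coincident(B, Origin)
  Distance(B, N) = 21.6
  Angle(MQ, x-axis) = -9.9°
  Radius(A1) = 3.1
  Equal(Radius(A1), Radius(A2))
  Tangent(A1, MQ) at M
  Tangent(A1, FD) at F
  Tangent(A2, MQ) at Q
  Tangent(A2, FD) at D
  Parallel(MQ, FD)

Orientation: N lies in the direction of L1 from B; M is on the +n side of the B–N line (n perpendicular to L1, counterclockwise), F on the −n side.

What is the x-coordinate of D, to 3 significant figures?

20.7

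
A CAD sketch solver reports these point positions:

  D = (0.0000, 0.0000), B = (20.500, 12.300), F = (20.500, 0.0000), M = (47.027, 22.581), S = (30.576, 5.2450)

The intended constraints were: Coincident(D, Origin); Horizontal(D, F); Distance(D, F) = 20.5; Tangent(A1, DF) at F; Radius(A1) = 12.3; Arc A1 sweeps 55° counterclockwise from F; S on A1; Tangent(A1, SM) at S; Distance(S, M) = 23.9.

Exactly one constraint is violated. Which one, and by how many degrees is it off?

Tangent(A1, SM) at S — off by 8.50°.

D = (0.00, 0.00) ✓; D.y = 0.00, F.y = 0.00 ✓; |DF| = 20.50 ✓; ∠(BF, FD) = 90.00° ✓; |BF| = 12.30 ✓; bearing(B→S) − bearing(B→F) = 55.00° ✓; |BS| = 12.30 ✓; ∠(BS, SM) = 98.50° ✗; |SM| = 23.90 ✓.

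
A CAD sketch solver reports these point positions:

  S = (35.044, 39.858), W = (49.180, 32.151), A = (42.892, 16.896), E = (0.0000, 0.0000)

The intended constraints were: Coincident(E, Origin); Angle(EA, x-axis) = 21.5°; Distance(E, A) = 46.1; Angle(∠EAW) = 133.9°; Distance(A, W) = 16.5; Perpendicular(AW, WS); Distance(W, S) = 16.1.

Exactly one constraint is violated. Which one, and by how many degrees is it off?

Perpendicular(AW, WS) — off by 6.20°.

E = (0.00, 0.00) ✓; EA at 21.50° ✓; |EA| = 46.10 ✓; ∠EAW = 133.9° ✓; |AW| = 16.50 ✓; ∠(AW, WS) = 83.80° ✗; |WS| = 16.10 ✓.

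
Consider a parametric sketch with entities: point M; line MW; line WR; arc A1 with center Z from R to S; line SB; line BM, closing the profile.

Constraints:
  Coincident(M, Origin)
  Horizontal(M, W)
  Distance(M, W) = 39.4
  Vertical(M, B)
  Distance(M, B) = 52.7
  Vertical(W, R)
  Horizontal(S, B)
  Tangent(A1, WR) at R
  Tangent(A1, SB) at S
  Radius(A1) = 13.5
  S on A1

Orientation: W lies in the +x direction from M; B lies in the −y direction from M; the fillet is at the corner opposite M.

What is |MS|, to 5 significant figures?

58.721

M is at the origin; MW is horizontal with |MW| = 39.4 and W on the +x side, so W = (39.400, 0.0000). M and B share the same x with |MB| = 52.7 and B on the −y side, so B = (0.0000, -52.700). The virtual corner opposite M is at (39.400, -52.700). Tangency of A1 to WR means the radius ZR is perpendicular to WR and tangency of A1 to SB means the radius ZS is perpendicular to SB, with radius 13.5, so the center Z sits 13.5 in from both sides at Z = (25.900, -39.200). That places the tangent points at R = (39.400, -39.200) on WR and S = (25.900, -52.700) on SB. Then |MS| = |S − M| = 58.721.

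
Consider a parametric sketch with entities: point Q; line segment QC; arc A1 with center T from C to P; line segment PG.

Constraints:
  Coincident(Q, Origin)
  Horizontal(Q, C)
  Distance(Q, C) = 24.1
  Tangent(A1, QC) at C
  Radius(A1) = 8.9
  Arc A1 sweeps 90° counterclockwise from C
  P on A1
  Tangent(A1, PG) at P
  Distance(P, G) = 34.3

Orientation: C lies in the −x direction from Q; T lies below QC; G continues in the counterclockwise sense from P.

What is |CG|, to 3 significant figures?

44.1

On A1, C sits at bearing 90° from T; a 90° counterclockwise sweep puts P at bearing 180°, so P = T + 8.9·(cos 180°, sin 180°) = (-33.0, -8.90). The tangent condition forces TP to be normal to PG, so PG runs along (−sin 180°, cos 180°); with |PG| = 34.3, G = (-33.0, -43.2). Then |CG| = |G − C| = 44.1.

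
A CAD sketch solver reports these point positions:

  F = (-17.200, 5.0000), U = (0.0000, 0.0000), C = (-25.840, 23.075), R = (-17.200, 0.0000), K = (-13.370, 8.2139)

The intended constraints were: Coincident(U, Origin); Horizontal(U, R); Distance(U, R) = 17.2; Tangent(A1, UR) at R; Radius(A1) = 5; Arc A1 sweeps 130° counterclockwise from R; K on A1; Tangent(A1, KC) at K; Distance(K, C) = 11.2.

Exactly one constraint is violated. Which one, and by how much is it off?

Distance(K, C) = 11.2 — off by 8.20.

U = (0.00, 0.00) ✓; U.y = 0.00, R.y = 0.00 ✓; |UR| = 17.20 ✓; ∠(FR, RU) = 90.00° ✓; |FR| = 5.000 ✓; bearing(F→K) − bearing(F→R) = 130.0° ✓; |FK| = 5.000 ✓; ∠(FK, KC) = 90.00° ✓; |KC| = 19.40 ✗.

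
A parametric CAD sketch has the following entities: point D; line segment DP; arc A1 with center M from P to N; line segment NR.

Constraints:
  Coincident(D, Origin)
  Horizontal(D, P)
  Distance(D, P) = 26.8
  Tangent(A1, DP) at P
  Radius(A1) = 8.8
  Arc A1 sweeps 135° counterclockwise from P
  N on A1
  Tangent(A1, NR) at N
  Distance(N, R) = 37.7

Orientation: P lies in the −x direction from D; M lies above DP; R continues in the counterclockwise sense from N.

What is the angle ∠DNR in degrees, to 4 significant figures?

171.1°

D is at the origin; D and P share the same y with |DP| = 26.8 and P on the −x side, so P = (-26.80, 0.000). The tangent condition forces MP to be normal to DP, so M = P + (0, 8.8) = (-26.80, 8.800). On A1, P sits at bearing -90° from M; a 135° counterclockwise sweep puts N at bearing 45°, so N = M + 8.8·(cos 45°, sin 45°) = (-20.58, 15.02). A1 meets NR tangentially, so MN is at right angles to NR, so NR runs along (−sin 45°, cos 45°); with |NR| = 37.7, R = (-47.24, 41.68). Then cos ∠DNR = ND·NR / (|ND||NR|), giving 171.1°.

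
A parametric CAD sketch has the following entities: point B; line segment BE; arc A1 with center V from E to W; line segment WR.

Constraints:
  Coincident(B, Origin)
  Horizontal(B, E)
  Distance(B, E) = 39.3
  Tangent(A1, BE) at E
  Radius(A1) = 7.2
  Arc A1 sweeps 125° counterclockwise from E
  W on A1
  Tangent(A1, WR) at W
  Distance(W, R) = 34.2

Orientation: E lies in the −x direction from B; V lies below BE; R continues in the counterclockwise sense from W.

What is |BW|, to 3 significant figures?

46.6

B is at the origin; BE is horizontal with |BE| = 39.3 and E on the −x side, so E = (-39.3, 0.00). Since A1 is tangent to BE there, VE ⟂ BE, so V = E + (0, -7.2) = (-39.3, -7.20). On A1, E sits at bearing 90° from V; a 125° counterclockwise sweep puts W at bearing 215°, so W = V + 7.2·(cos 215°, sin 215°) = (-45.2, -11.3). Then |BW| = |W − B| = 46.6.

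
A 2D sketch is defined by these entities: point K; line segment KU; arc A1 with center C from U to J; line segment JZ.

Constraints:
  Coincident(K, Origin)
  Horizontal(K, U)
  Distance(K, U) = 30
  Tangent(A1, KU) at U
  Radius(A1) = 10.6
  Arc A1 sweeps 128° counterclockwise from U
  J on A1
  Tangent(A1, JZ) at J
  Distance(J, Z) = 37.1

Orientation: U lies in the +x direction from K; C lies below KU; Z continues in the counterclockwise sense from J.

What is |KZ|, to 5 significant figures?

64.254

On A1, U sits at bearing 90° from C; a 128° counterclockwise sweep puts J at bearing 218°, so J = C + 10.6·(cos 218°, sin 218°) = (21.647, -17.126). Since A1 is tangent to JZ there, CJ ⟂ JZ, so JZ runs along (−sin 218°, cos 218°); with |JZ| = 37.1, Z = (44.488, -46.361). Then |KZ| = |Z − K| = 64.254.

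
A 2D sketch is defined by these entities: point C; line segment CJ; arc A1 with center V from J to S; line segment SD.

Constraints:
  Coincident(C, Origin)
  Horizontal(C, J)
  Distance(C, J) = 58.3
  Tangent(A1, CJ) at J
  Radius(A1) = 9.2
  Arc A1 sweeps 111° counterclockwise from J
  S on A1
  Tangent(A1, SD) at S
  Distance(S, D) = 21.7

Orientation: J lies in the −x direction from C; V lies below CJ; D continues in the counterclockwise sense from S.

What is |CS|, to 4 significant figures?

68.05

C is at the origin; CJ is horizontal with |CJ| = 58.3 and J on the −x side, so J = (-58.30, 0.000). The tangent condition forces VJ to be normal to CJ, so V = J + (0, -9.2) = (-58.30, -9.200). On A1, J sits at bearing 90° from V; a 111° counterclockwise sweep puts S at bearing 201°, so S = V + 9.2·(cos 201°, sin 201°) = (-66.89, -12.50). Then |CS| = |S − C| = 68.05.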